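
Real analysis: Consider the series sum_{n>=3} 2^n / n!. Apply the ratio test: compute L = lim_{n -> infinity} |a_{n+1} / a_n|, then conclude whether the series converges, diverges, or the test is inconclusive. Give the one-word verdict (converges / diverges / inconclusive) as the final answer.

Let a_n denote the general term. Form the ratio a_{n+1}/a_n and simplify:
a_{n+1}/a_n = 2/(n + 1)
Take the limit as n -> infinity: L = 0.
Since L = 0 < 1, the ratio test implies the series converges.

converges


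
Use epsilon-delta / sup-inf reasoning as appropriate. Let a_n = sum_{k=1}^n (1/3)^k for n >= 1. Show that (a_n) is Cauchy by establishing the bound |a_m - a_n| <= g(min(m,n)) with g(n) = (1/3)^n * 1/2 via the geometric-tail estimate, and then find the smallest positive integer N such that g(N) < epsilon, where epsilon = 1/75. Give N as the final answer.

For m > n >= 1: |a_m - a_n| = sum_{k=n+1}^m (1/3)^k < sum_{k=n+1}^infinity (1/3)^k = (1/3)^(n+1) / (1 - 1/3) = (1/3)^n * (1/3) * (3/2) = (1/3)^n * 1/2.
So g(n) = (1/3)^n / 2. Since g(n) -> 0, (a_n) is Cauchy.
Now solve g(N) < 1/75: (1/3)^N / 2 < 1/75 <=> 3^N > 1 / (2 * 1/75) = 75/2.
Check powers of 3: 3^3 = 27 <= 75/2, 3^4 = 81 > 75/2.
So the smallest such N is 4. Check: g(4) = 1/(2 * 81) = 1/162 < 1/75.

4


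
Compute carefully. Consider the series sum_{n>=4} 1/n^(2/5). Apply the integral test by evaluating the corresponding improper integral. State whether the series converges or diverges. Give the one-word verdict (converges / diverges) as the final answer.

Let f(x) = x^(-2/5). Then f is positive, continuous, and decreasing on [4, infinity), so the integral test applies.
Compute the improper integral int_{4}^infinity f(x) dx:
  antiderivative F(x) = 5*x^(3/5)/3.
  As x -> infinity, F(x) -> infinity (since p = 2/5 < 1).
  So the integral diverges. By the integral test, the series diverges.

diverges


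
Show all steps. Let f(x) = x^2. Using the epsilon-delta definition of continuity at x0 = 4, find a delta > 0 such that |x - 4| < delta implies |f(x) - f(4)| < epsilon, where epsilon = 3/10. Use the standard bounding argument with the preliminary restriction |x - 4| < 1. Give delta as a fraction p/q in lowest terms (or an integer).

Factor: |x^2 - (4)^2| = |x - 4| * |x + 4|.
Impose |x - 4| < 1 first. Then |x + 4| = |(x - 4) + 2*(4)| <= |x - 4| + 2*|4| < 1 + 8 = 9.
So |x^2 - (4)^2| < delta * 9.
We need delta * 9 <= 3/10, i.e. delta <= 3/10/9 = 1/30.
Since 1/30 < 1, this is tighter than 1; take delta = 1/30.
So delta = 1/30 works.

1/30


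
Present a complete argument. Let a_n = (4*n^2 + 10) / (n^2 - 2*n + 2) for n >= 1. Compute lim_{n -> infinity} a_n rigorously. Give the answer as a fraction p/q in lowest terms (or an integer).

Divide numerator and denominator by n^2, the highest power:
numerator / n^2 = 4 + 10/n^2
denominator / n^2 = 1 - 2/n + 2/n^2
As n -> infinity, all terms of the form c/n^k (k >= 1) tend to 0.
So numerator / n^2 -> 4 and denominator / n^2 -> 1.
Therefore lim a_n = 4.

4


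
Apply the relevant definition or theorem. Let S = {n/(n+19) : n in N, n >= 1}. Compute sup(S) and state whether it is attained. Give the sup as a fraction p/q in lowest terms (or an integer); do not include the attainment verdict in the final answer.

Analysis:
- Values: 1/20, 2/21, 3/22, 4/23, ... strictly increasing.
- Minimum is 1/20 (n=1); inf = 1/20 (attained).
- n/(n+19) = 1 - 19/(n+19) -> 1 from below as n -> infinity, and never equals 1.
- So sup = 1 (not attained).
Conclusion: sup(S) = 1, not attained in S.

1


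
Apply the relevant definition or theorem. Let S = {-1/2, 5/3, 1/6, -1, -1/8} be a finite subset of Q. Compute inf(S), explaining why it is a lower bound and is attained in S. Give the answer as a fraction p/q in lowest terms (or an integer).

S is finite, so inf(S) = min(S).
Sorted increasing:
-1, -1/2, -1/8, 1/6, 5/3
The extremum is -1.
For every x in S, x >= -1. And -1 is in S, so it is attained.
Therefore inf(S) = -1.

-1


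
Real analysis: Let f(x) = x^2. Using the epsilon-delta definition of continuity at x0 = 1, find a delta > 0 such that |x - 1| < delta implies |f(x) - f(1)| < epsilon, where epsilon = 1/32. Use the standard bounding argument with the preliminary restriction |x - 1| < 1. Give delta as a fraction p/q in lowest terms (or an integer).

Factor: |x^2 - (1)^2| = |x - 1| * |x + 1|.
Impose |x - 1| < 1 first. Then |x + 1| = |(x - 1) + 2*(1)| <= |x - 1| + 2*|1| < 1 + 2 = 3.
So |x^2 - (1)^2| < delta * 3.
We need delta * 3 <= 1/32, i.e. delta <= 1/32/3 = 1/96.
Since 1/96 < 1, this is tighter than 1; take delta = 1/96.
So delta = 1/96 works.

1/96


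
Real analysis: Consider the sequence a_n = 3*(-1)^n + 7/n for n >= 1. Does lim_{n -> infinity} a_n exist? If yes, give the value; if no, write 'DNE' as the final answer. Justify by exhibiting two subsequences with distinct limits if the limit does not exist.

Examine the behaviour of a_n along subsequences.
a_{2k} = 3 + 7/(2k) -> 3. a_{2k+1} = -3 + 7/(2k+1) -> -3.
Since these two subsequential limits are 3 and -3, distinct, the full sequence cannot converge (a convergent sequence has all subsequences tending to the same limit). So lim a_n does not exist.

DNE


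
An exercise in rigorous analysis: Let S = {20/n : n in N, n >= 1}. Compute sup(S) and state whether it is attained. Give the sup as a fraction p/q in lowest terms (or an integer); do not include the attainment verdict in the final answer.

Analysis:
- Values: 20, 10, 20/3, 5, ... strictly decreasing.
- The maximum is 20 (n=1); sup = 20 (attained).
- The set is bounded below by 0; 20/n -> 0 so 0 is the greatest lower bound.
- 0 is not in the set, so inf = 0 is not attained.
Conclusion: sup(S) = 20, attained in S.

20


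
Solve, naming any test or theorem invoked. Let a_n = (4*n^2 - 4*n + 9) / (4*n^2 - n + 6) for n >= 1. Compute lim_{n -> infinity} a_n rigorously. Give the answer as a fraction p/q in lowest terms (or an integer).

Divide numerator and denominator by n^2, the highest power:
numerator / n^2 = 4 - 4/n + 9/n^2
denominator / n^2 = 4 - 1/n + 6/n^2
As n -> infinity, all terms of the form c/n^k (k >= 1) tend to 0.
So numerator / n^2 -> 4 and denominator / n^2 -> 4.
Therefore lim a_n = 1.

1


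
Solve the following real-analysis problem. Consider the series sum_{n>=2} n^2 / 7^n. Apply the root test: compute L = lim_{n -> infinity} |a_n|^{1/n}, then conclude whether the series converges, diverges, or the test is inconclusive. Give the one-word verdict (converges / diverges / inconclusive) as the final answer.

Let a_n denote the general term. Form |a_n|^(1/n) and simplify:
|a_n|^(1/n) = n^(2/n)/7
Take the limit as n -> infinity: L = 1/7.
Since L = 1/7 < 1, the root test implies convergence.

converges


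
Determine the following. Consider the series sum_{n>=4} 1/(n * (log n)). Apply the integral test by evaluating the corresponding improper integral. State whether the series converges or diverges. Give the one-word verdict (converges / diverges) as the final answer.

Let f(x) = 1/(x*log(x)). Then f is positive, continuous, and decreasing on [4, infinity), so the integral test applies.
Compute the improper integral int_{4}^infinity f(x) dx:
  antiderivative F(x) = log(log(x)).
  F(x) = log(log(x)) -> infinity as x -> infinity. The integral diverges, so by the integral test, the series diverges.

diverges


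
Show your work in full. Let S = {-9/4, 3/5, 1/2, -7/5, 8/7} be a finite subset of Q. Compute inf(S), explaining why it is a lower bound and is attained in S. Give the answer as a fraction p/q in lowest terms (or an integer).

S is finite, so inf(S) = min(S).
Sorted increasing:
-9/4, -7/5, 1/2, 3/5, 8/7
The extremum is -9/4.
For every x in S, x >= -9/4. And -9/4 is in S, so it is attained.
Therefore inf(S) = -9/4.

-9/4


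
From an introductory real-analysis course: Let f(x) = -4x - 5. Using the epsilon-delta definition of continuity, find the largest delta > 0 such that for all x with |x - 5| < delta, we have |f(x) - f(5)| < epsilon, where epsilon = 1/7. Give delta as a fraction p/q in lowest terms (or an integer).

We compute f(5) = -4*(5) - 5 = -25.
|f(x) - f(5)| = |-4x - 5 - (-25)| = |-4(x - 5)| = 4|x - 5|.
We need 4|x - 5| < 1/7, i.e. |x - 5| < 1/7 / 4 = 1/28.
So any delta <= 1/28 works. Conversely, if delta > 1/28, then x = 5 + 1/28 satisfies |x - 5| = 1/28 < delta but |f(x) - f(5)| = 4 * 1/28 = 1/7, which is not < 1/7; so no larger delta works.
Hence the largest such delta is 1/28.

1/28


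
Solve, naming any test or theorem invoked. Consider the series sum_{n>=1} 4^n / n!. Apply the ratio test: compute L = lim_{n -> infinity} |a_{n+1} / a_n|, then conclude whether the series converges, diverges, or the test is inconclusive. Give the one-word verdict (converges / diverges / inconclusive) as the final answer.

Let a_n denote the general term. Form the ratio a_{n+1}/a_n and simplify:
a_{n+1}/a_n = 4/(n + 1)
Take the limit as n -> infinity: L = 0.
Since L = 0 < 1, the ratio test implies the series converges.

converges


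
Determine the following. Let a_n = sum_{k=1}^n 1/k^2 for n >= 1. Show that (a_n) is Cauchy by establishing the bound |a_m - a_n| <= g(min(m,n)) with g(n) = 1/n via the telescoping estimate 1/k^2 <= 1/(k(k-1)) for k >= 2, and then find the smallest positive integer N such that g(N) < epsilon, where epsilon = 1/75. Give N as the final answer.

For m > n >= 1: |a_m - a_n| = sum_{k=n+1}^m 1/k^2.
Use 1/k^2 <= 1/(k(k-1)) = 1/(k-1) - 1/k for k >= 2:
sum_{k=n+1}^m 1/k^2 <= sum_{k=n+1}^m (1/(k-1) - 1/k) = 1/n - 1/m <= 1/n.
By symmetry the same bound holds with n,m swapped, so |a_m - a_n| <= 1/min(m,n) = g(min(m,n)). Since g(n) -> 0, (a_n) is Cauchy.
Now solve g(N) < 1/75: 1/N < 1/75 <=> N > 1/(1/75) = 75.
The smallest integer strictly greater than 75 is N = 76.
Check: g(76) = 1/76 < 1/75; g(75) = 1/75 >= 1/75. So N = 76.

76


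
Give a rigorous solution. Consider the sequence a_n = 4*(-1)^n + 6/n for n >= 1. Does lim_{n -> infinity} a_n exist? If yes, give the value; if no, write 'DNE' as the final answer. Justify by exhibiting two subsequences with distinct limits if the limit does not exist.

Examine the behaviour of a_n along subsequences.
a_{2k} = 4 + 6/(2k) -> 4. a_{2k+1} = -4 + 6/(2k+1) -> -4.
Since these two subsequential limits are 4 and -4, distinct, the full sequence cannot converge (a convergent sequence has all subsequences tending to the same limit). So lim a_n does not exist.

DNE


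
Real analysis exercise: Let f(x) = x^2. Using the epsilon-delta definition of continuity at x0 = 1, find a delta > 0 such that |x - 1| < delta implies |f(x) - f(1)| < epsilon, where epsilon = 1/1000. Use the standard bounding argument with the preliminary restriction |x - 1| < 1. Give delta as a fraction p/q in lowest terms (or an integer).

Factor: |x^2 - (1)^2| = |x - 1| * |x + 1|.
Impose |x - 1| < 1 first. Then |x + 1| = |(x - 1) + 2*(1)| <= |x - 1| + 2*|1| < 1 + 2 = 3.
So |x^2 - (1)^2| < delta * 3.
We need delta * 3 <= 1/1000, i.e. delta <= 1/1000/3 = 1/3000.
Since 1/3000 < 1, this is tighter than 1; take delta = 1/3000.
So delta = 1/3000 works.

1/3000


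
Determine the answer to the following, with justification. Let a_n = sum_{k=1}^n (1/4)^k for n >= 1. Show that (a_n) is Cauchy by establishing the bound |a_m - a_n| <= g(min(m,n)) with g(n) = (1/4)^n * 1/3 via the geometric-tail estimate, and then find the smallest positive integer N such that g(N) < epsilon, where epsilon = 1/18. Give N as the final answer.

For m > n >= 1: |a_m - a_n| = sum_{k=n+1}^m (1/4)^k < sum_{k=n+1}^infinity (1/4)^k = (1/4)^(n+1) / (1 - 1/4) = (1/4)^n * (1/4) * (4/3) = (1/4)^n * 1/3.
So g(n) = (1/4)^n / 3. Since g(n) -> 0, (a_n) is Cauchy.
Now solve g(N) < 1/18: (1/4)^N / 3 < 1/18 <=> 4^N > 1 / (3 * 1/18) = 6.
Check powers of 4: 4^1 = 4 <= 6, 4^2 = 16 > 6.
So the smallest such N is 2. Check: g(2) = 1/(3 * 16) = 1/48 < 1/18.

2


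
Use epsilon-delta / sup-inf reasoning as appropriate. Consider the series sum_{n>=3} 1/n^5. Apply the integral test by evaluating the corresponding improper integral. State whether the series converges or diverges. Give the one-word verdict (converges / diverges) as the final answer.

Let f(x) = x^(-5). Then f is positive, continuous, and decreasing on [3, infinity), so the integral test applies.
Compute the improper integral int_{3}^infinity f(x) dx:
  antiderivative F(x) = -1/(4*x^4).
  As x -> infinity, F(x) -> 0 (since p = 5 > 1).
  So int = F(infinity) - F(3) = 0 - (-1/324) = 1/324.
  Finite, so by the integral test, the series converges.

converges


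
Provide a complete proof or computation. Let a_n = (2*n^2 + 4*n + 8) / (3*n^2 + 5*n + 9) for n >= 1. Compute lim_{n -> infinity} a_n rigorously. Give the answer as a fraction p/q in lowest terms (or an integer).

Divide numerator and denominator by n^2, the highest power:
numerator / n^2 = 2 + 4/n + 8/n^2
denominator / n^2 = 3 + 5/n + 9/n^2
As n -> infinity, all terms of the form c/n^k (k >= 1) tend to 0.
So numerator / n^2 -> 2 and denominator / n^2 -> 3.
Therefore lim a_n = 2/3.

2/3


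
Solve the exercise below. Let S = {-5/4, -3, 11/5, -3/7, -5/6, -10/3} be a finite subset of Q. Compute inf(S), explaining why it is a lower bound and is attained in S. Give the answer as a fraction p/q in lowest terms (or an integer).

S is finite, so inf(S) = min(S).
Sorted increasing:
-10/3, -3, -5/4, -5/6, -3/7, 11/5
The extremum is -10/3.
For every x in S, x >= -10/3. And -10/3 is in S, so it is attained.
Therefore inf(S) = -10/3.

-10/3


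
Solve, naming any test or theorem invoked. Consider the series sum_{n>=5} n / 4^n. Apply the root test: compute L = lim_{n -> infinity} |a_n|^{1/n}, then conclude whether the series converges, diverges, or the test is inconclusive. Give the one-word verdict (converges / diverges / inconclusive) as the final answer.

Let a_n denote the general term. Form |a_n|^(1/n) and simplify:
|a_n|^(1/n) = n^(1/n)/4
Take the limit as n -> infinity: L = 1/4.
Since L = 1/4 < 1, the root test implies convergence.

converges


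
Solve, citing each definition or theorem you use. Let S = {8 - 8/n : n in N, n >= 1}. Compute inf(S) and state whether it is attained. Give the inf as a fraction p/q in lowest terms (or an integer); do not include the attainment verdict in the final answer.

Analysis:
- Values: 0, 4, 16/3, 6, ... strictly increasing.
- Minimum is 0 (n=1); inf = 0 (attained).
- 8 - 8/n -> 8 from below; sup = 8, not attained.
Conclusion: inf(S) = 0, attained in S.

0


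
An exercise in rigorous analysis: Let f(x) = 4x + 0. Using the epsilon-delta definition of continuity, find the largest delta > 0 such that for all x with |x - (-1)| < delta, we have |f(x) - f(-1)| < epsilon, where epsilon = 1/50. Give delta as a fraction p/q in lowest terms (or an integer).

We compute f(-1) = 4*(-1) + 0 = -4.
|f(x) - f(-1)| = |4x + 0 - (-4)| = |4(x - (-1))| = 4|x - (-1)|.
We need 4|x - (-1)| < 1/50, i.e. |x - (-1)| < 1/50 / 4 = 1/200.
So any delta <= 1/200 works. Conversely, if delta > 1/200, then x = -1 + 1/200 satisfies |x - (-1)| = 1/200 < delta but |f(x) - f(-1)| = 4 * 1/200 = 1/50, which is not < 1/50; so no larger delta works.
Hence the largest such delta is 1/200.

1/200


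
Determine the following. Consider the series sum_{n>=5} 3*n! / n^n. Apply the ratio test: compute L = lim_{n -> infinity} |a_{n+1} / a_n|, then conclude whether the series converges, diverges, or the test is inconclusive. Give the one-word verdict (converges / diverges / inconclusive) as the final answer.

Let a_n denote the general term. Form the ratio a_{n+1}/a_n and simplify:
a_{n+1}/a_n = (n/(n + 1))^n
Take the limit as n -> infinity: L = exp(-1).
Since L = exp(-1) < 1, the ratio test implies the series converges.

converges


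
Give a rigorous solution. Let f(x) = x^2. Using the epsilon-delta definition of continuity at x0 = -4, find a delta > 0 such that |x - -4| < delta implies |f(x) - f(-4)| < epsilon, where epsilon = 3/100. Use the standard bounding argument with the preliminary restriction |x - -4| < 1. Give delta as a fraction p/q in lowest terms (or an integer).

Factor: |x^2 - (-4)^2| = |x - -4| * |x + -4|.
Impose |x - -4| < 1 first. Then |x + -4| = |(x - -4) + 2*(-4)| <= |x - -4| + 2*|-4| < 1 + 8 = 9.
So |x^2 - (-4)^2| < delta * 9.
We need delta * 9 <= 3/100, i.e. delta <= 3/100/9 = 1/300.
Since 1/300 < 1, this is tighter than 1; take delta = 1/300.
So delta = 1/300 works.

1/300


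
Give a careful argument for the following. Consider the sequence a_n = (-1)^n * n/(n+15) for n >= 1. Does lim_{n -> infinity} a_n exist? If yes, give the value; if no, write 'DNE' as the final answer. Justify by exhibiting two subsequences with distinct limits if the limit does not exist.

Examine the behaviour of a_n along subsequences.
a_{2k} = 2k/(2k+15) -> 1. a_{2k+1} = -(2k+1)/(2k+16) -> -1.
Since these two subsequential limits are 1 and -1, distinct, the full sequence cannot converge (a convergent sequence has all subsequences tending to the same limit). So lim a_n does not exist.

DNE


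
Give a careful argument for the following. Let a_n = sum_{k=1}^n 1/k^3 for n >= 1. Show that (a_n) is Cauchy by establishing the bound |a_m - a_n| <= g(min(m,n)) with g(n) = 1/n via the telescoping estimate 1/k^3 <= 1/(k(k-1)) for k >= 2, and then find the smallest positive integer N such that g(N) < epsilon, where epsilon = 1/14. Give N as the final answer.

For m > n >= 1: |a_m - a_n| = sum_{k=n+1}^m 1/k^3.
Use 1/k^3 <= 1/(k(k-1)) = 1/(k-1) - 1/k for k >= 2 (which holds since k^3 >= k^2 >= k(k-1) for k >= 2):
sum_{k=n+1}^m 1/k^3 <= sum_{k=n+1}^m (1/(k-1) - 1/k) = 1/n - 1/m <= 1/n.
By symmetry the same bound holds with n,m swapped, so |a_m - a_n| <= 1/min(m,n) = g(min(m,n)). Since g(n) -> 0, (a_n) is Cauchy.
Now solve g(N) < 1/14: 1/N < 1/14 <=> N > 1/(1/14) = 14.
The smallest integer strictly greater than 14 is N = 15.
Check: g(15) = 1/15 < 1/14; g(14) = 1/14 >= 1/14. So N = 15.

15


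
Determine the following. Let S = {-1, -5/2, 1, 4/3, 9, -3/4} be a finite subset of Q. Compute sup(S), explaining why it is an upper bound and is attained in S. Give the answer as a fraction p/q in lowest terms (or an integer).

S is finite, so sup(S) = max(S).
Sorted decreasing:
9, 4/3, 1, -3/4, -1, -5/2
The extremum is 9.
For every x in S, x <= 9. And 9 is in S, so it is attained.
Therefore sup(S) = 9.

9


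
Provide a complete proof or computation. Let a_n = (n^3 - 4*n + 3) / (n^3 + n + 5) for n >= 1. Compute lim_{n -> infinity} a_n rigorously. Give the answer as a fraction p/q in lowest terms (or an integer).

Divide numerator and denominator by n^3, the highest power:
numerator / n^3 = 1 - 4/n^2 + 3/n^3
denominator / n^3 = 1 + n^(-2) + 5/n^3
As n -> infinity, all terms of the form c/n^k (k >= 1) tend to 0.
So numerator / n^3 -> 1 and denominator / n^3 -> 1.
Therefore lim a_n = 1.

1


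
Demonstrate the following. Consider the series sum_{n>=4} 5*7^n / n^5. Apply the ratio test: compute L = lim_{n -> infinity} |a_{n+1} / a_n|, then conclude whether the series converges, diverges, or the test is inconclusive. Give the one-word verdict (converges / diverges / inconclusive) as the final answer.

Let a_n denote the general term. Form the ratio a_{n+1}/a_n and simplify:
a_{n+1}/a_n = 7*n^5/(n + 1)^5
Take the limit as n -> infinity: L = 7.
Since L = 7 > 1 (or L = infinity), the ratio test implies the series diverges.

diverges


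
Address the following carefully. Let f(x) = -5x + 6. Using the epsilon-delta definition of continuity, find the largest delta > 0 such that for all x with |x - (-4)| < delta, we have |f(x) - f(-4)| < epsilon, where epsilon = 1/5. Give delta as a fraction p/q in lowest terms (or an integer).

We compute f(-4) = -5*(-4) + 6 = 26.
|f(x) - f(-4)| = |-5x + 6 - (26)| = |-5(x - (-4))| = 5|x - (-4)|.
We need 5|x - (-4)| < 1/5, i.e. |x - (-4)| < 1/5 / 5 = 1/25.
So any delta <= 1/25 works. Conversely, if delta > 1/25, then x = -4 + 1/25 satisfies |x - (-4)| = 1/25 < delta but |f(x) - f(-4)| = 5 * 1/25 = 1/5, which is not < 1/5; so no larger delta works.
Hence the largest such delta is 1/25.

1/25


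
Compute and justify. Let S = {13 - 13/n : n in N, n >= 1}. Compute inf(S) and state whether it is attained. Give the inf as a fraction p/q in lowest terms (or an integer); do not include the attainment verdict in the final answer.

Analysis:
- Values: 0, 13/2, 26/3, 39/4, ... strictly increasing.
- Minimum is 0 (n=1); inf = 0 (attained).
- 13 - 13/n -> 13 from below; sup = 13, not attained.
Conclusion: inf(S) = 0, attained in S.

0


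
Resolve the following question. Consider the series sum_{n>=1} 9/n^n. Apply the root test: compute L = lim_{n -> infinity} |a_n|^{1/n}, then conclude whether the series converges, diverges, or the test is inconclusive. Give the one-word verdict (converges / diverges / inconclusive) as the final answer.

Let a_n denote the general term. Form |a_n|^(1/n) and simplify:
|a_n|^(1/n) = 3^(2/n)/n
Take the limit as n -> infinity: L = 0.
Since L = 0 < 1, the root test implies convergence.

converges


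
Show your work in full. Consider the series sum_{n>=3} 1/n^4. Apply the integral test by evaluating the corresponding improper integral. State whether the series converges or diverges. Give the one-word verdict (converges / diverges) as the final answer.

Let f(x) = x^(-4). Then f is positive, continuous, and decreasing on [3, infinity), so the integral test applies.
Compute the improper integral int_{3}^infinity f(x) dx:
  antiderivative F(x) = -1/(3*x^3).
  As x -> infinity, F(x) -> 0 (since p = 4 > 1).
  So int = F(infinity) - F(3) = 0 - (-1/81) = 1/81.
  Finite, so by the integral test, the series converges.

converges


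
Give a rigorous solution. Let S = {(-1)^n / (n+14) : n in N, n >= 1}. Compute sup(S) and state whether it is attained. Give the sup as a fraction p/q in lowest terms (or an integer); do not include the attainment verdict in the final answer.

Analysis:
- Values: -1/15, 1/16, -1/17, 1/18, -1/19, ...
- Positive terms (even n): 1/(2+14), 1/(4+14), ... decreasing -> max = 1/16 (n=2).
- Negative terms (odd n): -1/(1+14), -1/(3+14), ... increasing -> min = -1/15 (n=1).
- So sup = 1/16 (attained at n=2); inf = -1/15 (attained at n=1).
Conclusion: sup(S) = 1/16, attained in S.

1/16


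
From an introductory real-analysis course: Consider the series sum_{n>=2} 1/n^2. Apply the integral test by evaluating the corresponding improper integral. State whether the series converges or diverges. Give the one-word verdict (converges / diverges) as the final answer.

Let f(x) = x^(-2). Then f is positive, continuous, and decreasing on [2, infinity), so the integral test applies.
Compute the improper integral int_{2}^infinity f(x) dx:
  antiderivative F(x) = -1/x.
  As x -> infinity, F(x) -> 0 (since p = 2 > 1).
  So int = F(infinity) - F(2) = 0 - (-1/2) = 1/2.
  Finite, so by the integral test, the series converges.

converges


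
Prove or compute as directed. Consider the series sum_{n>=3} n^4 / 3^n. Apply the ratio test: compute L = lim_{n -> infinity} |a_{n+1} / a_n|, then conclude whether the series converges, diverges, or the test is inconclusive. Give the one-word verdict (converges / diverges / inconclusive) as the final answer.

Let a_n denote the general term. Form the ratio a_{n+1}/a_n and simplify:
a_{n+1}/a_n = (n + 1)^4/(3*n^4)
Take the limit as n -> infinity: L = 1/3.
Since L = 1/3 < 1, the ratio test implies the series converges.

converges


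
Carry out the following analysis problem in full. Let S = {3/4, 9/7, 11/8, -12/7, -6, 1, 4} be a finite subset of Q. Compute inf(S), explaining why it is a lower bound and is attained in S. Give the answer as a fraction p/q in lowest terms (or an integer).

S is finite, so inf(S) = min(S).
Sorted increasing:
-6, -12/7, 3/4, 1, 9/7, 11/8, 4
The extremum is -6.
For every x in S, x >= -6. And -6 is in S, so it is attained.
Therefore inf(S) = -6.

-6


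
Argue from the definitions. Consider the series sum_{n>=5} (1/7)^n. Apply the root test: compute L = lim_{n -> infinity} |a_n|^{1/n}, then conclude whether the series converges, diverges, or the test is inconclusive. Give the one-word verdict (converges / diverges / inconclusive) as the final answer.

Let a_n denote the general term. Form |a_n|^(1/n) and simplify:
|a_n|^(1/n) = 1/7
Take the limit as n -> infinity: L = 1/7.
Since L = 1/7 < 1, the root test implies convergence.

converges


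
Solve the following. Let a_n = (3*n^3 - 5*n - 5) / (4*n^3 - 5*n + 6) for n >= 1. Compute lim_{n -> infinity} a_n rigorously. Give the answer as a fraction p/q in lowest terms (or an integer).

Divide numerator and denominator by n^3, the highest power:
numerator / n^3 = 3 - 5/n^2 - 5/n^3
denominator / n^3 = 4 - 5/n^2 + 6/n^3
As n -> infinity, all terms of the form c/n^k (k >= 1) tend to 0.
So numerator / n^3 -> 3 and denominator / n^3 -> 4.
Therefore lim a_n = 3/4.

3/4


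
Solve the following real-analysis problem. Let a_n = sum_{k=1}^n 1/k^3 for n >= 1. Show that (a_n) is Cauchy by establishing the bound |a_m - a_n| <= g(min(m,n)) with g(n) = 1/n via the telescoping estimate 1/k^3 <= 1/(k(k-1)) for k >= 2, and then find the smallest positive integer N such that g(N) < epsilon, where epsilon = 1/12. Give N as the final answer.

For m > n >= 1: |a_m - a_n| = sum_{k=n+1}^m 1/k^3.
Use 1/k^3 <= 1/(k(k-1)) = 1/(k-1) - 1/k for k >= 2 (which holds since k^3 >= k^2 >= k(k-1) for k >= 2):
sum_{k=n+1}^m 1/k^3 <= sum_{k=n+1}^m (1/(k-1) - 1/k) = 1/n - 1/m <= 1/n.
By symmetry the same bound holds with n,m swapped, so |a_m - a_n| <= 1/min(m,n) = g(min(m,n)). Since g(n) -> 0, (a_n) is Cauchy.
Now solve g(N) < 1/12: 1/N < 1/12 <=> N > 1/(1/12) = 12.
The smallest integer strictly greater than 12 is N = 13.
Check: g(13) = 1/13 < 1/12; g(12) = 1/12 >= 1/12. So N = 13.

13


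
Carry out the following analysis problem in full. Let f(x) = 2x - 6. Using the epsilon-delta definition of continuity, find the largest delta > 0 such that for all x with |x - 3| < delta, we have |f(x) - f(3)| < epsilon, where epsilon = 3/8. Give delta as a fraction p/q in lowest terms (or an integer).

We compute f(3) = 2*(3) - 6 = 0.
|f(x) - f(3)| = |2x - 6 - (0)| = |2(x - 3)| = 2|x - 3|.
We need 2|x - 3| < 3/8, i.e. |x - 3| < 3/8 / 2 = 3/16.
So any delta <= 3/16 works. Conversely, if delta > 3/16, then x = 3 + 3/16 satisfies |x - 3| = 3/16 < delta but |f(x) - f(3)| = 2 * 3/16 = 3/8, which is not < 3/8; so no larger delta works.
Hence the largest such delta is 3/16.

3/16


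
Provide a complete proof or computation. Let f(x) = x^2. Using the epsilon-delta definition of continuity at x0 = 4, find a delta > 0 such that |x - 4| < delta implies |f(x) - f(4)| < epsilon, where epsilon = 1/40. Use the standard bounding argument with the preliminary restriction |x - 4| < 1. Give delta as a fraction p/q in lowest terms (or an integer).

Factor: |x^2 - (4)^2| = |x - 4| * |x + 4|.
Impose |x - 4| < 1 first. Then |x + 4| = |(x - 4) + 2*(4)| <= |x - 4| + 2*|4| < 1 + 8 = 9.
So |x^2 - (4)^2| < delta * 9.
We need delta * 9 <= 1/40, i.e. delta <= 1/40/9 = 1/360.
Since 1/360 < 1, this is tighter than 1; take delta = 1/360.
So delta = 1/360 works.

1/360


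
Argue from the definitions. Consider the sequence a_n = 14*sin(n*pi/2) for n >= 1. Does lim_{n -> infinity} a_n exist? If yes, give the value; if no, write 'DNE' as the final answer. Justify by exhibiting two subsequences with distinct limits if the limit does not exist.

Examine the behaviour of a_n along subsequences.
a_{4k+1} = 14*sin(pi/2 + 2k*pi) = 14 -> 14. a_{4k+3} = 14*sin(3pi/2 + 2k*pi) = -14 -> -14.
Since these two subsequential limits are 14 and -14, distinct, the full sequence cannot converge (a convergent sequence has all subsequences tending to the same limit). So lim a_n does not exist.

DNE


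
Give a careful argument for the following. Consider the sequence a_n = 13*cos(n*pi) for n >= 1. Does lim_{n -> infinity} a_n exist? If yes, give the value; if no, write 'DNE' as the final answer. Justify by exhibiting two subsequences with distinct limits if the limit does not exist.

Examine the behaviour of a_n along subsequences.
cos(n*pi) = (-1)^n, so a_n = 13*(-1)^n. a_{2k} = 13 -> 13. a_{2k+1} = -13 -> -13.
Since these two subsequential limits are 13 and -13, distinct, the full sequence cannot converge (a convergent sequence has all subsequences tending to the same limit). So lim a_n does not exist.

DNE


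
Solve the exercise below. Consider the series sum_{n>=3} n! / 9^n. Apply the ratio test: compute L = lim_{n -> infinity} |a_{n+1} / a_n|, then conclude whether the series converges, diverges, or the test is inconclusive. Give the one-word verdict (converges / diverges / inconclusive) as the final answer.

Let a_n denote the general term. Form the ratio a_{n+1}/a_n and simplify:
a_{n+1}/a_n = n/9 + 1/9
Take the limit as n -> infinity: L = infinity.
Since L = infinity > 1 (or L = infinity), the ratio test implies the series diverges.

diverges


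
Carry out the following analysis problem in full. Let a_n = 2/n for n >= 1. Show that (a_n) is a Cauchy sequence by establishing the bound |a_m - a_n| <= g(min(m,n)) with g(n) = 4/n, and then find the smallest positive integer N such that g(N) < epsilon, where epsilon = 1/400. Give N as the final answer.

For any m, n >= 1, by the triangle inequality:
|a_m - a_n| = |2/m - 2/n| <= 2*1/m + 2*1/n <= 4/min(m,n).
So g(n) = 4/n bounds the Cauchy difference. Since g(n) -> 0, (a_n) is Cauchy.
Now solve g(N) < 1/400: 4/N < 1/400 <=> N > 4 / (1/400) = 1600.
The smallest integer strictly greater than 1600 is N = 1601.
Check: g(1601) = 4/1601 = 4/1601 < 1/400; g(1600) = 1/400 >= 1/400. So N = 1601.

1601


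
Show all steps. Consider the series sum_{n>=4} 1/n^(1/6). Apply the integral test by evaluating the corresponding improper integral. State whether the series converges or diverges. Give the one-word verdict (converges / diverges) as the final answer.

Let f(x) = x^(-1/6). Then f is positive, continuous, and decreasing on [4, infinity), so the integral test applies.
Compute the improper integral int_{4}^infinity f(x) dx:
  antiderivative F(x) = 6*x^(5/6)/5.
  As x -> infinity, F(x) -> infinity (since p = 1/6 < 1).
  So the integral diverges. By the integral test, the series diverges.

diverges


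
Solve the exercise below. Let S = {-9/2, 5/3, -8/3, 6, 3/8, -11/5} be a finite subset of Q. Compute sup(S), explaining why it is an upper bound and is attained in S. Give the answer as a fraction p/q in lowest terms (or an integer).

S is finite, so sup(S) = max(S).
Sorted decreasing:
6, 5/3, 3/8, -11/5, -8/3, -9/2
The extremum is 6.
For every x in S, x <= 6. And 6 is in S, so it is attained.
Therefore sup(S) = 6.

6


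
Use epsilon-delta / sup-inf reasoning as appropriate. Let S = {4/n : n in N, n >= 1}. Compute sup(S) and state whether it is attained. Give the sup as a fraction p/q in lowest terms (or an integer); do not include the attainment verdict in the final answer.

Analysis:
- Values: 4, 2, 4/3, 1, ... strictly decreasing.
- The maximum is 4 (n=1); sup = 4 (attained).
- The set is bounded below by 0; 4/n -> 0 so 0 is the greatest lower bound.
- 0 is not in the set, so inf = 0 is not attained.
Conclusion: sup(S) = 4, attained in S.

4


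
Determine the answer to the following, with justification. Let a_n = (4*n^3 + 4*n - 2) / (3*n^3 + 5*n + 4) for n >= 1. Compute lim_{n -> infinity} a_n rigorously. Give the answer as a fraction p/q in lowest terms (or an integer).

Divide numerator and denominator by n^3, the highest power:
numerator / n^3 = 4 + 4/n^2 - 2/n^3
denominator / n^3 = 3 + 5/n^2 + 4/n^3
As n -> infinity, all terms of the form c/n^k (k >= 1) tend to 0.
So numerator / n^3 -> 4 and denominator / n^3 -> 3.
Therefore lim a_n = 4/3.

4/3


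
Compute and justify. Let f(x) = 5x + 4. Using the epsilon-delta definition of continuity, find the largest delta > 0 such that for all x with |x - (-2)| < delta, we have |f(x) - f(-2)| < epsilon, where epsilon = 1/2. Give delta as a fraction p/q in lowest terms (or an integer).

We compute f(-2) = 5*(-2) + 4 = -6.
|f(x) - f(-2)| = |5x + 4 - (-6)| = |5(x - (-2))| = 5|x - (-2)|.
We need 5|x - (-2)| < 1/2, i.e. |x - (-2)| < 1/2 / 5 = 1/10.
So any delta <= 1/10 works. Conversely, if delta > 1/10, then x = -2 + 1/10 satisfies |x - (-2)| = 1/10 < delta but |f(x) - f(-2)| = 5 * 1/10 = 1/2, which is not < 1/2; so no larger delta works.
Hence the largest such delta is 1/10.

1/10


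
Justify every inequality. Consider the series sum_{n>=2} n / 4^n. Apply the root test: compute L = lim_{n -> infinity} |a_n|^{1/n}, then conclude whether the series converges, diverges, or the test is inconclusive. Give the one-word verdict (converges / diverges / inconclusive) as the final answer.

Let a_n denote the general term. Form |a_n|^(1/n) and simplify:
|a_n|^(1/n) = n^(1/n)/4
Take the limit as n -> infinity: L = 1/4.
Since L = 1/4 < 1, the root test implies convergence.

converges


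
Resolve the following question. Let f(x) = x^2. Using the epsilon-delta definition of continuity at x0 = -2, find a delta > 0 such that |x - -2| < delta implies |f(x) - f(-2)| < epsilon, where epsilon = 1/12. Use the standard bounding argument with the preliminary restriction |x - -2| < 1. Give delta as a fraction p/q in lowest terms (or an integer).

Factor: |x^2 - (-2)^2| = |x - -2| * |x + -2|.
Impose |x - -2| < 1 first. Then |x + -2| = |(x - -2) + 2*(-2)| <= |x - -2| + 2*|-2| < 1 + 4 = 5.
So |x^2 - (-2)^2| < delta * 5.
We need delta * 5 <= 1/12, i.e. delta <= 1/12/5 = 1/60.
Since 1/60 < 1, this is tighter than 1; take delta = 1/60.
So delta = 1/60 works.

1/60


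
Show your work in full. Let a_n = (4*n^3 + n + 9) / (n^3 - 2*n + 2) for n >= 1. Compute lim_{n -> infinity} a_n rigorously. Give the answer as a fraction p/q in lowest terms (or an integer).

Divide numerator and denominator by n^3, the highest power:
numerator / n^3 = 4 + n^(-2) + 9/n^3
denominator / n^3 = 1 - 2/n^2 + 2/n^3
As n -> infinity, all terms of the form c/n^k (k >= 1) tend to 0.
So numerator / n^3 -> 4 and denominator / n^3 -> 1.
Therefore lim a_n = 4.

4


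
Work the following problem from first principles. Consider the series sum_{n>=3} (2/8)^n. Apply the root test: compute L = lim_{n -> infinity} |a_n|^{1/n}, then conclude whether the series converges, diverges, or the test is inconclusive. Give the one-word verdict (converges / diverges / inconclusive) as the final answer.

Let a_n denote the general term. Form |a_n|^(1/n) and simplify:
|a_n|^(1/n) = 1/4
Take the limit as n -> infinity: L = 1/4.
Since L = 1/4 < 1, the root test implies convergence.

converges


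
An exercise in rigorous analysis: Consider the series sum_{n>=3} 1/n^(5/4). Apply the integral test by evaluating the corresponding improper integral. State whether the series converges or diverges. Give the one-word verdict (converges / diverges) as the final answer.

Let f(x) = x^(-5/4). Then f is positive, continuous, and decreasing on [3, infinity), so the integral test applies.
Compute the improper integral int_{3}^infinity f(x) dx:
  antiderivative F(x) = -4/x^(1/4).
  As x -> infinity, F(x) -> 0 (since p = 5/4 > 1).
  So int = F(infinity) - F(3) = 0 - (-4*3^(3/4)/3) = 4*3^(3/4)/3.
  Finite, so by the integral test, the series converges.

converges


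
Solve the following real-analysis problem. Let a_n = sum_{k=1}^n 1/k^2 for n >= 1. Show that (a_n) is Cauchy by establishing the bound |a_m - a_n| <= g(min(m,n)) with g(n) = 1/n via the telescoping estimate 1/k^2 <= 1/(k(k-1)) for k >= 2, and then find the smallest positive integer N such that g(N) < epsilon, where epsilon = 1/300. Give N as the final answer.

For m > n >= 1: |a_m - a_n| = sum_{k=n+1}^m 1/k^2.
Use 1/k^2 <= 1/(k(k-1)) = 1/(k-1) - 1/k for k >= 2:
sum_{k=n+1}^m 1/k^2 <= sum_{k=n+1}^m (1/(k-1) - 1/k) = 1/n - 1/m <= 1/n.
By symmetry the same bound holds with n,m swapped, so |a_m - a_n| <= 1/min(m,n) = g(min(m,n)). Since g(n) -> 0, (a_n) is Cauchy.
Now solve g(N) < 1/300: 1/N < 1/300 <=> N > 1/(1/300) = 300.
The smallest integer strictly greater than 300 is N = 301.
Check: g(301) = 1/301 < 1/300; g(300) = 1/300 >= 1/300. So N = 301.

301


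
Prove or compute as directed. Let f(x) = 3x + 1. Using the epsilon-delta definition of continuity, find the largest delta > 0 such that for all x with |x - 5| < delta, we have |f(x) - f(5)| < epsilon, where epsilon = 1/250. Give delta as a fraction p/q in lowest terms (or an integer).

We compute f(5) = 3*(5) + 1 = 16.
|f(x) - f(5)| = |3x + 1 - (16)| = |3(x - 5)| = 3|x - 5|.
We need 3|x - 5| < 1/250, i.e. |x - 5| < 1/250 / 3 = 1/750.
So any delta <= 1/750 works. Conversely, if delta > 1/750, then x = 5 + 1/750 satisfies |x - 5| = 1/750 < delta but |f(x) - f(5)| = 3 * 1/750 = 1/250, which is not < 1/250; so no larger delta works.
Hence the largest such delta is 1/750.

1/750


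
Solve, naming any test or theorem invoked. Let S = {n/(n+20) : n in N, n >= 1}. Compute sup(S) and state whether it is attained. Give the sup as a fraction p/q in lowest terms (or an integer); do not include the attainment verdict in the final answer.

Analysis:
- Values: 1/21, 1/11, 3/23, 1/6, ... strictly increasing.
- Minimum is 1/21 (n=1); inf = 1/21 (attained).
- n/(n+20) = 1 - 20/(n+20) -> 1 from below as n -> infinity, and never equals 1.
- So sup = 1 (not attained).
Conclusion: sup(S) = 1, not attained in S.

1


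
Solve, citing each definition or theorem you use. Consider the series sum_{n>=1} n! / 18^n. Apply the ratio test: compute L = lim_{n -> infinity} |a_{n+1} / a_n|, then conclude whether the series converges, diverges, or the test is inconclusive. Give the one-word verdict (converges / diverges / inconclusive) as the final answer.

Let a_n denote the general term. Form the ratio a_{n+1}/a_n and simplify:
a_{n+1}/a_n = n/18 + 1/18
Take the limit as n -> infinity: L = infinity.
Since L = infinity > 1 (or L = infinity), the ratio test implies the series diverges.

diverges


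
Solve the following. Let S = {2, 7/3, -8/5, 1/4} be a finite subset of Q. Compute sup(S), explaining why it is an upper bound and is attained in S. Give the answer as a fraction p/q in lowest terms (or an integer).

S is finite, so sup(S) = max(S).
Sorted decreasing:
7/3, 2, 1/4, -8/5
The extremum is 7/3.
For every x in S, x <= 7/3. And 7/3 is in S, so it is attained.
Therefore sup(S) = 7/3.

7/3


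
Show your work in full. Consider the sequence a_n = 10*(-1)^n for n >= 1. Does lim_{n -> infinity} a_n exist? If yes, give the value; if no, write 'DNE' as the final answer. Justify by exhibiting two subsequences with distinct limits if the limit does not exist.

Examine the behaviour of a_n along subsequences.
Even-n subsequence a_{2k} = 10 -> 10. Odd-n subsequence a_{2k+1} = -10 -> -10.
Since these two subsequential limits are 10 and -10, distinct, the full sequence cannot converge (a convergent sequence has all subsequences tending to the same limit). So lim a_n does not exist.

DNE


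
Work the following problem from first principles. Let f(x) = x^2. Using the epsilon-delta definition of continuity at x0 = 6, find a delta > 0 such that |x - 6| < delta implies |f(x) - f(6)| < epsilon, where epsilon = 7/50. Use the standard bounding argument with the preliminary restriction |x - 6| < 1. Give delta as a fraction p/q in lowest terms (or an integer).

Factor: |x^2 - (6)^2| = |x - 6| * |x + 6|.
Impose |x - 6| < 1 first. Then |x + 6| = |(x - 6) + 2*(6)| <= |x - 6| + 2*|6| < 1 + 12 = 13.
So |x^2 - (6)^2| < delta * 13.
We need delta * 13 <= 7/50, i.e. delta <= 7/50/13 = 7/650.
Since 7/650 < 1, this is tighter than 1; take delta = 7/650.
So delta = 7/650 works.

7/650


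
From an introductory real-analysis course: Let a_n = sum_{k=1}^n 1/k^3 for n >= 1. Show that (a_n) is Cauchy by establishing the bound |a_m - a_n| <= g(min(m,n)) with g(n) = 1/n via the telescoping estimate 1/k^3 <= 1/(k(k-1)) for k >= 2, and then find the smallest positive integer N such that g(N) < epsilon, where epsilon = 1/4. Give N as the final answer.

For m > n >= 1: |a_m - a_n| = sum_{k=n+1}^m 1/k^3.
Use 1/k^3 <= 1/(k(k-1)) = 1/(k-1) - 1/k for k >= 2 (which holds since k^3 >= k^2 >= k(k-1) for k >= 2):
sum_{k=n+1}^m 1/k^3 <= sum_{k=n+1}^m (1/(k-1) - 1/k) = 1/n - 1/m <= 1/n.
By symmetry the same bound holds with n,m swapped, so |a_m - a_n| <= 1/min(m,n) = g(min(m,n)). Since g(n) -> 0, (a_n) is Cauchy.
Now solve g(N) < 1/4: 1/N < 1/4 <=> N > 1/(1/4) = 4.
The smallest integer strictly greater than 4 is N = 5.
Check: g(5) = 1/5 < 1/4; g(4) = 1/4 >= 1/4. So N = 5.

5
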